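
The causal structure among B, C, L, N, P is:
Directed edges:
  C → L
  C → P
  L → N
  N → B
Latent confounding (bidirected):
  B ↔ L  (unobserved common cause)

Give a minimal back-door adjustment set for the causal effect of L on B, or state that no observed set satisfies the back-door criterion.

desc(L)\{L}={B,N}; candidates ⊆ {C,P}.
L↔B: latent back-door arc(s) into L.
size 0: {}; under {} L still reaches {B,C,P} ∋ B.
size 1: {C}, {P}; under {C} L still reaches {B} ∋ B.
size 2: {C,P}; under {C,P} L still reaches {B} ∋ B.
L↔B cannot be blocked by any observed set — no back-door set.

L→B: no observed back-door set.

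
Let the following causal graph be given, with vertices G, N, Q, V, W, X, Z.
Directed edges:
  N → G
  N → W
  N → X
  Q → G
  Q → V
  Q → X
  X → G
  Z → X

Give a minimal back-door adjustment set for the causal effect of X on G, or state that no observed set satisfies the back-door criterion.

desc(X)\{X}={G}; candidates ⊆ {N,Q,V,W,Z}.
size 0: {}; under {} X still reaches {G,N,Q,V,W,Z} ∋ G.
size 1: {N}, {Q}, {V} …(+2); under {N} X still reaches {G,Q,V,Z} ∋ G.
{N,Q}: X⊥G given {N,Q} in G with X→· removed — back-door holds.

X→G: minimal back-door set {N, Q}.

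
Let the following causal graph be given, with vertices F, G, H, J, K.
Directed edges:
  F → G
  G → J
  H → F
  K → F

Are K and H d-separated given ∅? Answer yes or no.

Bayes-Ball from K | ∅ reaches {F,G,J}.
H ∉ reach(K|∅) ⇒ K ⊥ H | ∅.

Yes — K ⊥ H | ∅.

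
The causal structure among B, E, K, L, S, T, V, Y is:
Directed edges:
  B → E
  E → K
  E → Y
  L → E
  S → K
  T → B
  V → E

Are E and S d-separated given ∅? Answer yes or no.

Bayes-Ball from E | ∅ reaches {B,K,L,T,V,Y}.
S ∉ reach(E|∅) ⇒ E ⊥ S | ∅.

Yes — E ⊥ S | ∅.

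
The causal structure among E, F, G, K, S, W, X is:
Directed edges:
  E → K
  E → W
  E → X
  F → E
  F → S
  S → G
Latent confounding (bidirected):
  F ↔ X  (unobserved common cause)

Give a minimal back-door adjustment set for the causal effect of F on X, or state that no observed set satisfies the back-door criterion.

desc(F)\{F}={E,G,K,S,W,X}; candidates ⊆ {—}.
F↔X: latent back-door arc(s) into F.
size 0: {}; under {} F still reaches {X} ∋ X.
F↔X cannot be blocked by any observed set — no back-door set.

F→X: no observed back-door set.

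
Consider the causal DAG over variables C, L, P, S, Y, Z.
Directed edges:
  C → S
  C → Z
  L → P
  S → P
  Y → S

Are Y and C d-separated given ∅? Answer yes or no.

Bayes-Ball from Y | ∅ reaches {P,S}.
C ∉ reach(Y|∅) ⇒ Y ⊥ C | ∅.

Yes — Y ⊥ C | ∅.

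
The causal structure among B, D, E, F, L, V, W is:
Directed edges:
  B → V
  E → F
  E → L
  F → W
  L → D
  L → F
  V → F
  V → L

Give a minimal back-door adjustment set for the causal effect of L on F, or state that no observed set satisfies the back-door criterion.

desc(L)\{L}={D,F,W}; candidates ⊆ {B,E,V}.
size 0: {}; under {} L still reaches {B,E,F,V,W} ∋ F.
size 1: {B}, {E}, {V}; under {B} L still reaches {E,F,V,W} ∋ F.
{E,V}: L⊥F given {E,V} in G with L→· removed — back-door holds.

L→F: minimal back-door set {E, V}.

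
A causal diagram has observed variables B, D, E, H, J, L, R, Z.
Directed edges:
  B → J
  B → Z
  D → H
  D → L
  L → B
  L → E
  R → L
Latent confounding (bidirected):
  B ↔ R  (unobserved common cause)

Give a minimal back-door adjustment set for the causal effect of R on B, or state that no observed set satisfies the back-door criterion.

R→B: no observed back-door set.

desc(R)\{R}={B,E,J,L,Z}; candidates ⊆ {D,H}.
R↔B: latent back-door arc(s) into R.
size 0: {}; under {} R still reaches {B,J,Z} ∋ B.
size 1: {D}, {H}; under {D} R still reaches {B,J,Z} ∋ B.
size 2: {D,H}; under {D,H} R still reaches {B,J,Z} ∋ B.
R↔B cannot be blocked by any observed set — no back-door set.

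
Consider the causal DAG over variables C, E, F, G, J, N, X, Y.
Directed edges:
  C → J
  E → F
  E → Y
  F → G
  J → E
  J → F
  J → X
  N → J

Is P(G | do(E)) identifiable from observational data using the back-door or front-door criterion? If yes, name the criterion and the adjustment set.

desc(E)\{E}={F,G,Y}; candidates ⊆ {C,J,N,X}.
size 0: {}; under {} E still reaches {C,F,G,J,N,X} ∋ G.
{J}: E⊥G given {J} in G with E→· removed — back-door holds.
P(G|do(E)) = Σ_{J} P(G|E,J)·P(J).

P(G|do(E)): backdoor, adjust for {J}.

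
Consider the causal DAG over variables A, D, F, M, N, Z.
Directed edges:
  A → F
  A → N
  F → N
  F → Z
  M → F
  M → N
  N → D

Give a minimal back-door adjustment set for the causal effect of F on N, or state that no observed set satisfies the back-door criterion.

F→N: minimal back-door set {A, M}.

desc(F)\{F}={D,N,Z}; candidates ⊆ {A,M}.
size 0: {}; under {} F still reaches {A,D,M,N} ∋ N.
size 1: {A}, {M}; under {A} F still reaches {D,M,N} ∋ N.
{A,M}: F⊥N given {A,M} in G with F→· removed — back-door holds.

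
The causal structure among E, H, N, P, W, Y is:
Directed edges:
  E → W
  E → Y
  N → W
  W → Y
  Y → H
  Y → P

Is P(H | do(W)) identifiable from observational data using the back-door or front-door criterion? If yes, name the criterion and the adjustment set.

desc(W)\{W}={H,P,Y}; candidates ⊆ {E,N}.
size 0: {}; under {} W still reaches {E,H,N,P,Y} ∋ H.
{E}: W⊥H given {E} in G with W→· removed — back-door holds.
P(H|do(W)) = Σ_{E} P(H|W,E)·P(E).

P(H|do(W)): backdoor, adjust for {E}.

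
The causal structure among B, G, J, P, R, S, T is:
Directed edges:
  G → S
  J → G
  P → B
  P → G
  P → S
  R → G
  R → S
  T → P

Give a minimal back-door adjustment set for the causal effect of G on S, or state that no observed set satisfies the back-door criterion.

desc(G)\{G}={S}; candidates ⊆ {B,J,P,R,T}.
size 0: {}; under {} G still reaches {B,J,P,R,S,T} ∋ S.
size 1: {B}, {J}, {P} …(+2); under {B} G still reaches {J,P,R,S,T} ∋ S.
{P,R}: G⊥S given {P,R} in G with G→· removed — back-door holds.

G→S: minimal back-door set {P, R}.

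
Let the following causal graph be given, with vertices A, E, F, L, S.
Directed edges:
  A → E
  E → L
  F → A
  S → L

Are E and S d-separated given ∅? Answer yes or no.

Yes — E ⊥ S | ∅.

Bayes-Ball from E | ∅ reaches {A,F,L}.
S ∉ reach(E|∅) ⇒ E ⊥ S | ∅.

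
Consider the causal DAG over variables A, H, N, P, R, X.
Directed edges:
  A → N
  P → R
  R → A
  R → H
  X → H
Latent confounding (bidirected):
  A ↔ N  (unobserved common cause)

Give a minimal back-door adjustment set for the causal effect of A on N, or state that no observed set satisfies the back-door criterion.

desc(A)\{A}={N}; candidates ⊆ {H,P,R,X}.
A↔N: latent back-door arc(s) into A.
size 0: {}; under {} A still reaches {H,N,P,R} ∋ N.
size 1: {H}, {P}, {R} …(+1); under {H} A still reaches {N,P,R,X} ∋ N.
size 2: {H,P}, {H,R}, {H,X} …(+3); under {H,P} A still reaches {N,R,X} ∋ N.
A↔N cannot be blocked by any observed set — no back-door set.

A→N: no observed back-door set.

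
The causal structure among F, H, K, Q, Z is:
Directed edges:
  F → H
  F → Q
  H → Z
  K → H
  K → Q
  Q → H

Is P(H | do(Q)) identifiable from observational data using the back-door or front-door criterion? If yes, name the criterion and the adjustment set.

P(H|do(Q)): backdoor, adjust for {F, K}.

desc(Q)\{Q}={H,Z}; candidates ⊆ {F,K}.
size 0: {}; under {} Q still reaches {F,H,K,Z} ∋ H.
size 1: {F}, {K}; under {F} Q still reaches {H,K,Z} ∋ H.
{F,K}: Q⊥H given {F,K} in G with Q→· removed — back-door holds.
P(H|do(Q)) = Σ_{F,K} P(H|Q,F,K)·P(F,K).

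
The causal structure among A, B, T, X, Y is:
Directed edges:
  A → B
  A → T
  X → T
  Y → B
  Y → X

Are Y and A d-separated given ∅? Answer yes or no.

Bayes-Ball from Y | ∅ reaches {B,T,X}.
A ∉ reach(Y|∅) ⇒ Y ⊥ A | ∅.

Yes — Y ⊥ A | ∅.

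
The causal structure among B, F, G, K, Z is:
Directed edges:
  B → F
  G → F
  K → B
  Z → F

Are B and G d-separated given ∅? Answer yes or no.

Bayes-Ball from B | ∅ reaches {F,K}.
G ∉ reach(B|∅) ⇒ B ⊥ G | ∅.

Yes — B ⊥ G | ∅.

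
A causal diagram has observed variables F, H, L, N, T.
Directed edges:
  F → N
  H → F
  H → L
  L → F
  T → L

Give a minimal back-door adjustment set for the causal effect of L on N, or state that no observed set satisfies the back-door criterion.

L→N: minimal back-door set {H}.

desc(L)\{L}={F,N}; candidates ⊆ {H,T}.
size 0: {}; under {} L still reaches {F,H,N,T} ∋ N.
{H}: L⊥N given {H} in G with L→· removed — back-door holds.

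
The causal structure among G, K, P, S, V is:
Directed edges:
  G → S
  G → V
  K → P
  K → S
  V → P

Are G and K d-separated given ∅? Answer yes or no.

Yes — G ⊥ K | ∅.

Bayes-Ball from G | ∅ reaches {P,S,V}.
K ∉ reach(G|∅) ⇒ G ⊥ K | ∅.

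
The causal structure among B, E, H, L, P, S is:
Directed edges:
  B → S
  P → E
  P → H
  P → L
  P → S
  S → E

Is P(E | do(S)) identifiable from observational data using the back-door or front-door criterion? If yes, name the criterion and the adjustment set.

desc(S)\{S}={E}; candidates ⊆ {B,H,L,P}.
size 0: {}; under {} S still reaches {B,E,H,L,P} ∋ E.
{P}: S⊥E given {P} in G with S→· removed — back-door holds.
P(E|do(S)) = Σ_{P} P(E|S,P)·P(P).

P(E|do(S)): backdoor, adjust for {P}.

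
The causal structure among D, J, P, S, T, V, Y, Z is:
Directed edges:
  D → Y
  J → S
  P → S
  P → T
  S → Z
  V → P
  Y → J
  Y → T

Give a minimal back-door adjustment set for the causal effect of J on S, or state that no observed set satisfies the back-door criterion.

J→S: minimal back-door set ∅.

desc(J)\{J}={S,Z}; candidates ⊆ {D,P,T,V,Y}.
∅: J⊥S given ∅ in G with J→· removed — back-door holds.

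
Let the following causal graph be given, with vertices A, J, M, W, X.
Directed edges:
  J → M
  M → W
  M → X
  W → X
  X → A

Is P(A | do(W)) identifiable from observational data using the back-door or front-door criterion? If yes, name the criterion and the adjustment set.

desc(W)\{W}={A,X}; candidates ⊆ {J,M}.
size 0: {}; under {} W still reaches {A,J,M,X} ∋ A.
{M}: W⊥A given {M} in G with W→· removed — back-door holds.
P(A|do(W)) = Σ_{M} P(A|W,M)·P(M).

P(A|do(W)): backdoor, adjust for {M}.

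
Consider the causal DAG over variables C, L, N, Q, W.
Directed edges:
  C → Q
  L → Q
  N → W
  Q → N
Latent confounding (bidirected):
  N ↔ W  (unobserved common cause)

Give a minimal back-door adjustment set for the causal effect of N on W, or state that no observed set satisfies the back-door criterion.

N→W: no observed back-door set.

desc(N)\{N}={W}; candidates ⊆ {C,L,Q}.
N↔W: latent back-door arc(s) into N.
size 0: {}; under {} N still reaches {C,L,Q,W} ∋ W.
size 1: {C}, {L}, {Q}; under {C} N still reaches {L,Q,W} ∋ W.
size 2: {C,L}, {C,Q}, {L,Q}; under {C,L} N still reaches {Q,W} ∋ W.
N↔W cannot be blocked by any observed set — no back-door set.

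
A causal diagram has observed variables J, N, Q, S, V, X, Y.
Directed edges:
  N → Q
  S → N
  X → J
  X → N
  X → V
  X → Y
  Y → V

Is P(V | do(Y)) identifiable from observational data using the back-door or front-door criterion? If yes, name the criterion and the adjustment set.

P(V|do(Y)): backdoor, adjust for {X}.

desc(Y)\{Y}={V}; candidates ⊆ {J,N,Q,S,X}.
size 0: {}; under {} Y still reaches {J,N,Q,V,X} ∋ V.
{X}: Y⊥V given {X} in G with Y→· removed — back-door holds.
P(V|do(Y)) = Σ_{X} P(V|Y,X)·P(X).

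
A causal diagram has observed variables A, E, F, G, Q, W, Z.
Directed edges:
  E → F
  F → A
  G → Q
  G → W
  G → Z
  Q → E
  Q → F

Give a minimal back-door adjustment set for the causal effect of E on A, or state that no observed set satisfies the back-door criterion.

desc(E)\{E}={A,F}; candidates ⊆ {G,Q,W,Z}.
size 0: {}; under {} E still reaches {A,F,G,Q,W,Z} ∋ A.
{Q}: E⊥A given {Q} in G with E→· removed — back-door holds.

E→A: minimal back-door set {Q}.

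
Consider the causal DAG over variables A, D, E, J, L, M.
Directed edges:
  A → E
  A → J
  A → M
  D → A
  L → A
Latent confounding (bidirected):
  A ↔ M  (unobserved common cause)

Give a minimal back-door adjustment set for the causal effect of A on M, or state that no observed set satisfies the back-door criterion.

desc(A)\{A}={E,J,M}; candidates ⊆ {D,L}.
A↔M: latent back-door arc(s) into A.
size 0: {}; under {} A still reaches {D,L,M} ∋ M.
size 1: {D}, {L}; under {D} A still reaches {L,M} ∋ M.
size 2: {D,L}; under {D,L} A still reaches {M} ∋ M.
A↔M cannot be blocked by any observed set — no back-door set.

A→M: no observed back-door set.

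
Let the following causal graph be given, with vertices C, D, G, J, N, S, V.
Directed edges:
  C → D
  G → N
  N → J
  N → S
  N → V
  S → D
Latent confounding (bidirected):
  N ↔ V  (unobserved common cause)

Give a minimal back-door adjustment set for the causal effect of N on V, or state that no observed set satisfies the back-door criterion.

N→V: no observed back-door set.

desc(N)\{N}={D,J,S,V}; candidates ⊆ {C,G}.
N↔V: latent back-door arc(s) into N.
size 0: {}; under {} N still reaches {G,V} ∋ V.
size 1: {C}, {G}; under {C} N still reaches {G,V} ∋ V.
size 2: {C,G}; under {C,G} N still reaches {V} ∋ V.
N↔V cannot be blocked by any observed set — no back-door set.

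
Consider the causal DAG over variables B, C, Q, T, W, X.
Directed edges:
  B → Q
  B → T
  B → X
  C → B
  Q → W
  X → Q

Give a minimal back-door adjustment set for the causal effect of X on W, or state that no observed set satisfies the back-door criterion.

X→W: minimal back-door set {B}.

desc(X)\{X}={Q,W}; candidates ⊆ {B,C,T}.
size 0: {}; under {} X still reaches {B,C,Q,T,W} ∋ W.
{B}: X⊥W given {B} in G with X→· removed — back-door holds.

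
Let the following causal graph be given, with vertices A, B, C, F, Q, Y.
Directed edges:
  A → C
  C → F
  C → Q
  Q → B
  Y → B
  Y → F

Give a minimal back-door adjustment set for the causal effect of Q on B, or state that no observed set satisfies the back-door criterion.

Q→B: minimal back-door set ∅.

desc(Q)\{Q}={B}; candidates ⊆ {A,C,F,Y}.
∅: Q⊥B given ∅ in G with Q→· removed — back-door holds.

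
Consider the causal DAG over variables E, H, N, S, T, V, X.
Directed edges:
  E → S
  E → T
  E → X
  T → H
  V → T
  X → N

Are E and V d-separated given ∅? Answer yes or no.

Bayes-Ball from E | ∅ reaches {H,N,S,T,X}.
V ∉ reach(E|∅) ⇒ E ⊥ V | ∅.

Yes — E ⊥ V | ∅.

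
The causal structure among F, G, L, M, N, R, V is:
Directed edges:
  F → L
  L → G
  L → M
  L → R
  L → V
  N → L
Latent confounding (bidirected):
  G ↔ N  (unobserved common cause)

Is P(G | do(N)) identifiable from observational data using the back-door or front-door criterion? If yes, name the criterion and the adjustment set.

P(G|do(N)): frontdoor, adjust for {L}.

desc(N)\{N}={G,L,M,R,V}; candidates ⊆ {F}.
N↔G: latent back-door arc(s) into N.
size 0: {}; under {} N still reaches {G} ∋ G.
size 1: {F}; under {F} N still reaches {G} ∋ G.
N↔G cannot be blocked by any observed set — no back-door set.
{L}: (i) intercepts every directed N→G path; (ii) no back-door N→{L}; (iii) {N} blocks every back-door {L}→G. Front-door holds.
P(G|do(N)) = Σ_{L} P(L|N) Σ_{N'} P(G|L,N')P(N').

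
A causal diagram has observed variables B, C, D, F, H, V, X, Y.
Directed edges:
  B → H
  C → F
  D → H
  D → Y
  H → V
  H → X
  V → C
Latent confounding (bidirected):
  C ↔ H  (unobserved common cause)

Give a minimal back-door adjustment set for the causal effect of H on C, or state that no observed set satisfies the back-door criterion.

desc(H)\{H}={C,F,V,X}; candidates ⊆ {B,D,Y}.
H↔C: latent back-door arc(s) into H.
size 0: {}; under {} H still reaches {B,C,D,F,Y} ∋ C.
size 1: {B}, {D}, {Y}; under {B} H still reaches {C,D,F,Y} ∋ C.
size 2: {B,D}, {B,Y}, {D,Y}; under {B,D} H still reaches {C,F} ∋ C.
H↔C cannot be blocked by any observed set — no back-door set.

H→C: no observed back-door set.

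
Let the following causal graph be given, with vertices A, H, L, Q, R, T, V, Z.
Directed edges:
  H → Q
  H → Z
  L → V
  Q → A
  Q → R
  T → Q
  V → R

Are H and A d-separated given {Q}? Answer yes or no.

Bayes-Ball from H | {Q} reaches {T,Z}.
A ∉ reach(H|{Q}) ⇒ H ⊥ A | {Q}.

Yes — H ⊥ A | {Q}.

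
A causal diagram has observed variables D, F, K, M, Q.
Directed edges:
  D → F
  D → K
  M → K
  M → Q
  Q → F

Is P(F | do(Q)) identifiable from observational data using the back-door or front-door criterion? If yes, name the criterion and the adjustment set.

desc(Q)\{Q}={F}; candidates ⊆ {D,K,M}.
∅: Q⊥F given ∅ in G with Q→· removed — back-door holds.
P(F|do(Q)) = P(F|Q) — no adjustment needed.

P(F|do(Q)): backdoor, adjust for ∅.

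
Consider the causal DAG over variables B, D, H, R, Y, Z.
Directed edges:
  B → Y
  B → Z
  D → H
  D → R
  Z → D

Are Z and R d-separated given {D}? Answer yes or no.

Bayes-Ball from Z | {D} reaches {B,Y}.
R ∉ reach(Z|{D}) ⇒ Z ⊥ R | {D}.

Yes — Z ⊥ R | {D}.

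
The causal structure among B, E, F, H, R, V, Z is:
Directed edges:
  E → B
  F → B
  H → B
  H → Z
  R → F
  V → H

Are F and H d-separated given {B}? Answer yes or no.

No — F and H are d-connected given {B}.

Bayes-Ball from F | {B} reaches {E,H,R,V,Z}.
H ∈ reach(F|{B}) ⇒ F ⊥̸ H | {B}.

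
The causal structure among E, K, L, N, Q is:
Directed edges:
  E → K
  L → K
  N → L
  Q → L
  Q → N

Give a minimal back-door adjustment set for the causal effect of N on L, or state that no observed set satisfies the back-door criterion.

desc(N)\{N}={K,L}; candidates ⊆ {E,Q}.
size 0: {}; under {} N still reaches {K,L,Q} ∋ L.
{Q}: N⊥L given {Q} in G with N→· removed — back-door holds.

N→L: minimal back-door set {Q}.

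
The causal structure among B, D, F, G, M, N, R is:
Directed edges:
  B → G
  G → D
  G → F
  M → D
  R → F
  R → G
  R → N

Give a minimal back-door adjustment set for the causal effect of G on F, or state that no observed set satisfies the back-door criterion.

G→F: minimal back-door set {R}.

desc(G)\{G}={D,F}; candidates ⊆ {B,M,N,R}.
size 0: {}; under {} G still reaches {B,F,N,R} ∋ F.
{R}: G⊥F given {R} in G with G→· removed — back-door holds.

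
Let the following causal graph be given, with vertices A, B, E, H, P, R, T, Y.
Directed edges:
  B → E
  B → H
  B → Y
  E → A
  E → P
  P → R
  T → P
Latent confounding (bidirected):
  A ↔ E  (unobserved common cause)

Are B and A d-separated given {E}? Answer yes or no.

No — B and A are d-connected given {E}.

Bayes-Ball from B | {E} reaches {A,H,Y}.
A ∈ reach(B|{E}) ⇒ B ⊥̸ A | {E}.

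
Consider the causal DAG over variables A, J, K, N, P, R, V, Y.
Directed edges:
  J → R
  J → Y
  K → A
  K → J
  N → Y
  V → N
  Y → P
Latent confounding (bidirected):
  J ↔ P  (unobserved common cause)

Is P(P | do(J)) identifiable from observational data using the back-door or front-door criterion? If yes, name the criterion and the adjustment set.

P(P|do(J)): frontdoor, adjust for {Y}.

desc(J)\{J}={P,R,Y}; candidates ⊆ {A,K,N,V}.
J↔P: latent back-door arc(s) into J.
size 0: {}; under {} J still reaches {A,K,P} ∋ P.
size 1: {A}, {K}, {N} …(+1); under {A} J still reaches {K,P} ∋ P.
size 2: {A,K}, {A,N}, {A,V} …(+3); under {A,K} J still reaches {P} ∋ P.
J↔P cannot be blocked by any observed set — no back-door set.
{Y}: (i) intercepts every directed J→P path; (ii) no back-door J→{Y}; (iii) {J} blocks every back-door {Y}→P. Front-door holds.
P(P|do(J)) = Σ_{Y} P(Y|J) Σ_{J'} P(P|Y,J')P(J').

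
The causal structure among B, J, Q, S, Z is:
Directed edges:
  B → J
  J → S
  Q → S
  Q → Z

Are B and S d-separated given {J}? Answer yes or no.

Bayes-Ball from B | {J} reaches ∅.
S ∉ reach(B|{J}) ⇒ B ⊥ S | {J}.

Yes — B ⊥ S | {J}.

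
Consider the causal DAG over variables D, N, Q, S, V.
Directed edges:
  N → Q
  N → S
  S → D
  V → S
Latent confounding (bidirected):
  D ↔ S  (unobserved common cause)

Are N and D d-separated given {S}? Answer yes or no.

No — N and D are d-connected given {S}.

Bayes-Ball from N | {S} reaches {D,Q,V}.
D ∈ reach(N|{S}) ⇒ N ⊥̸ D | {S}.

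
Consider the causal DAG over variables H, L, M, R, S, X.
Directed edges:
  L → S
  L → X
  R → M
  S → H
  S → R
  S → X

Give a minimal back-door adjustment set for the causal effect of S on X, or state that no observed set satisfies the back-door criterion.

desc(S)\{S}={H,M,R,X}; candidates ⊆ {L}.
size 0: {}; under {} S still reaches {L,X} ∋ X.
{L}: S⊥X given {L} in G with S→· removed — back-door holds.

S→X: minimal back-door set {L}.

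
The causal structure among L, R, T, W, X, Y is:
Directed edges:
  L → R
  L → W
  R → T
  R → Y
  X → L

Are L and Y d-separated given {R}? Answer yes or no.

Yes — L ⊥ Y | {R}.

Bayes-Ball from L | {R} reaches {W,X}.
Y ∉ reach(L|{R}) ⇒ L ⊥ Y | {R}.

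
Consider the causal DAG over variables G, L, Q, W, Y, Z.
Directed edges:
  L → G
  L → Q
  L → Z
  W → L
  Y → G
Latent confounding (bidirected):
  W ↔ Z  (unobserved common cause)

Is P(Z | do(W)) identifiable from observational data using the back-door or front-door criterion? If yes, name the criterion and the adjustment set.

desc(W)\{W}={G,L,Q,Z}; candidates ⊆ {Y}.
W↔Z: latent back-door arc(s) into W.
size 0: {}; under {} W still reaches {Z} ∋ Z.
size 1: {Y}; under {Y} W still reaches {Z} ∋ Z.
W↔Z cannot be blocked by any observed set — no back-door set.
{L}: (i) intercepts every directed W→Z path; (ii) no back-door W→{L}; (iii) {W} blocks every back-door {L}→Z. Front-door holds.
P(Z|do(W)) = Σ_{L} P(L|W) Σ_{W'} P(Z|L,W')P(W').

P(Z|do(W)): frontdoor, adjust for {L}.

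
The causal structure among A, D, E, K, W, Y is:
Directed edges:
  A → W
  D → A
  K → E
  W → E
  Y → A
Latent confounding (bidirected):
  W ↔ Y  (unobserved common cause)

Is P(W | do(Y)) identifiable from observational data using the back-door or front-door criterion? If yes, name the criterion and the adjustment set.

desc(Y)\{Y}={A,E,W}; candidates ⊆ {D,K}.
Y↔W: latent back-door arc(s) into Y.
size 0: {}; under {} Y still reaches {E,W} ∋ W.
size 1: {D}, {K}; under {D} Y still reaches {E,W} ∋ W.
size 2: {D,K}; under {D,K} Y still reaches {E,W} ∋ W.
Y↔W cannot be blocked by any observed set — no back-door set.
{A}: (i) intercepts every directed Y→W path; (ii) no back-door Y→{A}; (iii) {Y} blocks every back-door {A}→W. Front-door holds.
P(W|do(Y)) = Σ_{A} P(A|Y) Σ_{Y'} P(W|A,Y')P(Y').

P(W|do(Y)): frontdoor, adjust for {A}.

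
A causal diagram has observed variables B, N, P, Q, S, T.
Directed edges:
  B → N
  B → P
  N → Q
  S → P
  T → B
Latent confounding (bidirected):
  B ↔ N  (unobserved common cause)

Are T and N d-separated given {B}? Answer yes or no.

No — T and N are d-connected given {B}.

Bayes-Ball from T | {B} reaches {N,Q}.
N ∈ reach(T|{B}) ⇒ T ⊥̸ N | {B}.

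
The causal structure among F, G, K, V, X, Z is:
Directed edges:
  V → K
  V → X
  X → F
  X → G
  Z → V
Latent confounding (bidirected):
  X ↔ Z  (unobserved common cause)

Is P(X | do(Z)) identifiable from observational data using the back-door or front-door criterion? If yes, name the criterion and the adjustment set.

desc(Z)\{Z}={F,G,K,V,X}; candidates ⊆ {—}.
Z↔X: latent back-door arc(s) into Z.
size 0: {}; under {} Z still reaches {F,G,X} ∋ X.
Z↔X cannot be blocked by any observed set — no back-door set.
{V}: (i) intercepts every directed Z→X path; (ii) no back-door Z→{V}; (iii) {Z} blocks every back-door {V}→X. Front-door holds.
P(X|do(Z)) = Σ_{V} P(V|Z) Σ_{Z'} P(X|V,Z')P(Z').

P(X|do(Z)): frontdoor, adjust for {V}.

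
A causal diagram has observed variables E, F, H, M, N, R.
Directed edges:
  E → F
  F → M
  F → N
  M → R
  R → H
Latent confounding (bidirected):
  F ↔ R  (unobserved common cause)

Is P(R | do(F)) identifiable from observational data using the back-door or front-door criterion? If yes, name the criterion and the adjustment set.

desc(F)\{F}={H,M,N,R}; candidates ⊆ {E}.
F↔R: latent back-door arc(s) into F.
size 0: {}; under {} F still reaches {E,H,R} ∋ R.
size 1: {E}; under {E} F still reaches {H,R} ∋ R.
F↔R cannot be blocked by any observed set — no back-door set.
{M}: (i) intercepts every directed F→R path; (ii) no back-door F→{M}; (iii) {F} blocks every back-door {M}→R. Front-door holds.
P(R|do(F)) = Σ_{M} P(M|F) Σ_{F'} P(R|M,F')P(F').

P(R|do(F)): frontdoor, adjust for {M}.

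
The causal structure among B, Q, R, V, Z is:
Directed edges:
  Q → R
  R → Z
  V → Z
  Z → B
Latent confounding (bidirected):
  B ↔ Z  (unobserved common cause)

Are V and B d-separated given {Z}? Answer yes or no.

Bayes-Ball from V | {Z} reaches {B,Q,R}.
B ∈ reach(V|{Z}) ⇒ V ⊥̸ B | {Z}.

No — V and B are d-connected given {Z}.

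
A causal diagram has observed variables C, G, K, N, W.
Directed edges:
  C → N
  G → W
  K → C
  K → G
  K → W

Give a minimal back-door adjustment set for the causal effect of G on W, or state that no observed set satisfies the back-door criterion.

desc(G)\{G}={W}; candidates ⊆ {C,K,N}.
size 0: {}; under {} G still reaches {C,K,N,W} ∋ W.
{K}: G⊥W given {K} in G with G→· removed — back-door holds.

G→W: minimal back-door set {K}.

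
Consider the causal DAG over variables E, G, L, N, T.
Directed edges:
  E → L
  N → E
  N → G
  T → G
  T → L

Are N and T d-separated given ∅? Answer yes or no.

Yes — N ⊥ T | ∅.

Bayes-Ball from N | ∅ reaches {E,G,L}.
T ∉ reach(N|∅) ⇒ N ⊥ T | ∅.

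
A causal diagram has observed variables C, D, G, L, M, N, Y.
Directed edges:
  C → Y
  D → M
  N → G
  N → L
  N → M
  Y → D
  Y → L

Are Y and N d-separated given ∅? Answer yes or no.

Bayes-Ball from Y | ∅ reaches {C,D,L,M}.
N ∉ reach(Y|∅) ⇒ Y ⊥ N | ∅.

Yes — Y ⊥ N | ∅.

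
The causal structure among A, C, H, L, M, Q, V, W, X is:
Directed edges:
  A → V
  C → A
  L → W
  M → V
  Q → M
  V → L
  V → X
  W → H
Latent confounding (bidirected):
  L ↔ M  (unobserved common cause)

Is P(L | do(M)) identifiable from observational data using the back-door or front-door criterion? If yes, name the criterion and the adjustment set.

P(L|do(M)): frontdoor, adjust for {V}.

desc(M)\{M}={H,L,V,W,X}; candidates ⊆ {A,C,Q}.
M↔L: latent back-door arc(s) into M.
size 0: {}; under {} M still reaches {H,L,Q,W} ∋ L.
size 1: {A}, {C}, {Q}; under {A} M still reaches {H,L,Q,W} ∋ L.
size 2: {A,C}, {A,Q}, {C,Q}; under {A,C} M still reaches {H,L,Q,W} ∋ L.
M↔L cannot be blocked by any observed set — no back-door set.
{V}: (i) intercepts every directed M→L path; (ii) no back-door M→{V}; (iii) {M} blocks every back-door {V}→L. Front-door holds.
P(L|do(M)) = Σ_{V} P(V|M) Σ_{M'} P(L|V,M')P(M').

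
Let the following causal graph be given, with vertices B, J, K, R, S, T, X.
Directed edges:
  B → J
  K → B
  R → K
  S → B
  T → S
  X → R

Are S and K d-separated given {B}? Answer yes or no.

Bayes-Ball from S | {B} reaches {K,R,T,X}.
K ∈ reach(S|{B}) ⇒ S ⊥̸ K | {B}.

No — S and K are d-connected given {B}.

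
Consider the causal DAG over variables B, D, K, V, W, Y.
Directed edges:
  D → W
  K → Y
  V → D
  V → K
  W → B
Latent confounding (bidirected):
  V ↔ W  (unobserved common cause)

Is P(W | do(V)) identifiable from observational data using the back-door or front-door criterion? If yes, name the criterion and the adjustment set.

desc(V)\{V}={B,D,K,W,Y}; candidates ⊆ {—}.
V↔W: latent back-door arc(s) into V.
size 0: {}; under {} V still reaches {B,W} ∋ W.
V↔W cannot be blocked by any observed set — no back-door set.
{D}: (i) intercepts every directed V→W path; (ii) no back-door V→{D}; (iii) {V} blocks every back-door {D}→W. Front-door holds.
P(W|do(V)) = Σ_{D} P(D|V) Σ_{V'} P(W|D,V')P(V').

P(W|do(V)): frontdoor, adjust for {D}.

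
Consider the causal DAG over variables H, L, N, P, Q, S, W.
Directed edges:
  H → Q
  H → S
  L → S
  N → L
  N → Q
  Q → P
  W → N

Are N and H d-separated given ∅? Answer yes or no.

Bayes-Ball from N | ∅ reaches {L,P,Q,S,W}.
H ∉ reach(N|∅) ⇒ N ⊥ H | ∅.

Yes — N ⊥ H | ∅.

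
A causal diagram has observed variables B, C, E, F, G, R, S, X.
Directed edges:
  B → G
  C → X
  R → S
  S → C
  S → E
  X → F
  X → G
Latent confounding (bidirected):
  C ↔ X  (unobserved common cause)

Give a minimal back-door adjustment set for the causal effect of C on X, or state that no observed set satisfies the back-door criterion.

C→X: no observed back-door set.

desc(C)\{C}={F,G,X}; candidates ⊆ {B,E,R,S}.
C↔X: latent back-door arc(s) into C.
size 0: {}; under {} C still reaches {E,F,G,R,S,X} ∋ X.
size 1: {B}, {E}, {R} …(+1); under {B} C still reaches {E,F,G,R,S,X} ∋ X.
size 2: {B,E}, {B,R}, {B,S} …(+3); under {B,E} C still reaches {F,G,R,S,X} ∋ X.
C↔X cannot be blocked by any observed set — no back-door set.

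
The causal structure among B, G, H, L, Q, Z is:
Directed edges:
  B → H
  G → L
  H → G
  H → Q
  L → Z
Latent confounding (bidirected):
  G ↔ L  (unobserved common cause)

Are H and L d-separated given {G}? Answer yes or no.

No — H and L are d-connected given {G}.

Bayes-Ball from H | {G} reaches {B,L,Q,Z}.
L ∈ reach(H|{G}) ⇒ H ⊥̸ L | {G}.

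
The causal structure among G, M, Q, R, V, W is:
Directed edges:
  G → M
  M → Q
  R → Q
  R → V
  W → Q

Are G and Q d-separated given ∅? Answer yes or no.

Bayes-Ball from G | ∅ reaches {M,Q}.
Q ∈ reach(G|∅) ⇒ G ⊥̸ Q | ∅.

No — G and Q are d-connected given ∅.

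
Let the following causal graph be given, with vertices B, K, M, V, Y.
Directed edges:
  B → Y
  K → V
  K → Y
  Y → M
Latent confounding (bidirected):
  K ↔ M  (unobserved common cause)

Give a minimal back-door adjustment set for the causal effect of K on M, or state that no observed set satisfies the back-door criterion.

K→M: no observed back-door set.

desc(K)\{K}={M,V,Y}; candidates ⊆ {B}.
K↔M: latent back-door arc(s) into K.
size 0: {}; under {} K still reaches {M} ∋ M.
size 1: {B}; under {B} K still reaches {M} ∋ M.
K↔M cannot be blocked by any observed set — no back-door set.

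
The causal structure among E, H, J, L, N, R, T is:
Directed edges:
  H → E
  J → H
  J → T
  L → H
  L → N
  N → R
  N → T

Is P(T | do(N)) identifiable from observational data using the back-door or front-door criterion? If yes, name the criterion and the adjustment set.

desc(N)\{N}={R,T}; candidates ⊆ {E,H,J,L}.
∅: N⊥T given ∅ in G with N→· removed — back-door holds.
P(T|do(N)) = P(T|N) — no adjustment needed.

P(T|do(N)): backdoor, adjust for ∅.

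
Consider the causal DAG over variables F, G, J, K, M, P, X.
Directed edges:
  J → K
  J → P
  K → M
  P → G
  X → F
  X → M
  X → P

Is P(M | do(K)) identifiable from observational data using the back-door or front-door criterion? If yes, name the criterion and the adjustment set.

desc(K)\{K}={M}; candidates ⊆ {F,G,J,P,X}.
∅: K⊥M given ∅ in G with K→· removed — back-door holds.
P(M|do(K)) = P(M|K) — no adjustment needed.

P(M|do(K)): backdoor, adjust for ∅.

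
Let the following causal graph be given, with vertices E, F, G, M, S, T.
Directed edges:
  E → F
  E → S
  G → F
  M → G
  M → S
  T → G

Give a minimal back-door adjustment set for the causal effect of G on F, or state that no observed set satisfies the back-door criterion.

G→F: minimal back-door set ∅.

desc(G)\{G}={F}; candidates ⊆ {E,M,S,T}.
∅: G⊥F given ∅ in G with G→· removed — back-door holds.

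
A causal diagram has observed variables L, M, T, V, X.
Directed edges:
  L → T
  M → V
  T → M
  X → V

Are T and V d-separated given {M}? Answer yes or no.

Yes — T ⊥ V | {M}.

Bayes-Ball from T | {M} reaches {L}.
V ∉ reach(T|{M}) ⇒ T ⊥ V | {M}.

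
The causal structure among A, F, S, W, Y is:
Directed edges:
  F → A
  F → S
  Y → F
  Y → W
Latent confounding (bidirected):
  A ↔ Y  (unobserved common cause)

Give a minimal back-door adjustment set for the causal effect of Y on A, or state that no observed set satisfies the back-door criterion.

Y→A: no observed back-door set.

desc(Y)\{Y}={A,F,S,W}; candidates ⊆ {—}.
Y↔A: latent back-door arc(s) into Y.
size 0: {}; under {} Y still reaches {A} ∋ A.
Y↔A cannot be blocked by any observed set — no back-door set.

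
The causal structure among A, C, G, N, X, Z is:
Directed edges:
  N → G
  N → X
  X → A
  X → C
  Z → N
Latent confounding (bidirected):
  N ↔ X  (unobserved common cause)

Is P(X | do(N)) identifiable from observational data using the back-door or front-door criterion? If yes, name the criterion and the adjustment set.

P(X|do(N)): not identifiable (no BD/FD set).

desc(N)\{N}={A,C,G,X}; candidates ⊆ {Z}.
N↔X: latent back-door arc(s) into N.
size 0: {}; under {} N still reaches {A,C,X,Z} ∋ X.
size 1: {Z}; under {Z} N still reaches {A,C,X} ∋ X.
N↔X cannot be blocked by any observed set — no back-door set.
No mediator lies on a directed N→…→X path.
Neither criterion identifies P(X|do(N)) in this graph.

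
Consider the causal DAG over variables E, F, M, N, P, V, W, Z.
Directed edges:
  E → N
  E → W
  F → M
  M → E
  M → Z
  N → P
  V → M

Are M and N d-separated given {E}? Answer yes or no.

Bayes-Ball from M | {E} reaches {F,V,Z}.
N ∉ reach(M|{E}) ⇒ M ⊥ N | {E}.

Yes — M ⊥ N | {E}.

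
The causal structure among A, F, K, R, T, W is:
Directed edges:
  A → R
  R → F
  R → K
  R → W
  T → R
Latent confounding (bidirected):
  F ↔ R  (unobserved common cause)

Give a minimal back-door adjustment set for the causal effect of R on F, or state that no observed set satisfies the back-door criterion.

R→F: no observed back-door set.

desc(R)\{R}={F,K,W}; candidates ⊆ {A,T}.
R↔F: latent back-door arc(s) into R.
size 0: {}; under {} R still reaches {A,F,T} ∋ F.
size 1: {A}, {T}; under {A} R still reaches {F,T} ∋ F.
size 2: {A,T}; under {A,T} R still reaches {F} ∋ F.
R↔F cannot be blocked by any observed set — no back-door set.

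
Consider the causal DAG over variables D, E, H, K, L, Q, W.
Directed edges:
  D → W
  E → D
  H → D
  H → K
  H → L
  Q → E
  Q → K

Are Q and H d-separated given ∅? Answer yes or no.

Bayes-Ball from Q | ∅ reaches {D,E,K,W}.
H ∉ reach(Q|∅) ⇒ Q ⊥ H | ∅.

Yes — Q ⊥ H | ∅.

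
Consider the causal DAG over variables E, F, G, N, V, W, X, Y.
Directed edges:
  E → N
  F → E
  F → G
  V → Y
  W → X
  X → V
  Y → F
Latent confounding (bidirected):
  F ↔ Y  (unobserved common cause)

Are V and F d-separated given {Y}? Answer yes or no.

No — V and F are d-connected given {Y}.

Bayes-Ball from V | {Y} reaches {E,F,G,N,W,X}.
F ∈ reach(V|{Y}) ⇒ V ⊥̸ F | {Y}.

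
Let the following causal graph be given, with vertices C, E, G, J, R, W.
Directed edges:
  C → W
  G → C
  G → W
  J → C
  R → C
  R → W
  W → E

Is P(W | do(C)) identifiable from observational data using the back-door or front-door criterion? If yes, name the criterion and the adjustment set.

P(W|do(C)): backdoor, adjust for {G, R}.

desc(C)\{C}={E,W}; candidates ⊆ {G,J,R}.
size 0: {}; under {} C still reaches {E,G,J,R,W} ∋ W.
size 1: {G}, {J}, {R}; under {G} C still reaches {E,J,R,W} ∋ W.
{G,R}: C⊥W given {G,R} in G with C→· removed — back-door holds.
P(W|do(C)) = Σ_{G,R} P(W|C,G,R)·P(G,R).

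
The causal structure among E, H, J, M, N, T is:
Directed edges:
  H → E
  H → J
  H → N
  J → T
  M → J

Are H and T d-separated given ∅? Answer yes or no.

No — H and T are d-connected given ∅.

Bayes-Ball from H | ∅ reaches {E,J,N,T}.
T ∈ reach(H|∅) ⇒ H ⊥̸ T | ∅.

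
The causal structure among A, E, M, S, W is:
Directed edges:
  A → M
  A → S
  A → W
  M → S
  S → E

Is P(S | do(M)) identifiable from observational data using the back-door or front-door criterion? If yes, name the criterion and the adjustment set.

desc(M)\{M}={E,S}; candidates ⊆ {A,W}.
size 0: {}; under {} M still reaches {A,E,S,W} ∋ S.
{A}: M⊥S given {A} in G with M→· removed — back-door holds.
P(S|do(M)) = Σ_{A} P(S|M,A)·P(A).

P(S|do(M)): backdoor, adjust for {A}.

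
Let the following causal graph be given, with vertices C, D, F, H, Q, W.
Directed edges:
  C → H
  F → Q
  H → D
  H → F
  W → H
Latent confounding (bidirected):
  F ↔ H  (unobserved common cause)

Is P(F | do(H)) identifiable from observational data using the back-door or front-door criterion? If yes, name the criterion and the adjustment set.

P(F|do(H)): not identifiable (no BD/FD set).

desc(H)\{H}={D,F,Q}; candidates ⊆ {C,W}.
H↔F: latent back-door arc(s) into H.
size 0: {}; under {} H still reaches {C,F,Q,W} ∋ F.
size 1: {C}, {W}; under {C} H still reaches {F,Q,W} ∋ F.
size 2: {C,W}; under {C,W} H still reaches {F,Q} ∋ F.
H↔F cannot be blocked by any observed set — no back-door set.
No mediator lies on a directed H→…→F path.
Neither criterion identifies P(F|do(H)) in this graph.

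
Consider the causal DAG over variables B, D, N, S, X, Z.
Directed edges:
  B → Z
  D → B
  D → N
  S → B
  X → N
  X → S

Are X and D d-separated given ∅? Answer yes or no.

Yes — X ⊥ D | ∅.

Bayes-Ball from X | ∅ reaches {B,N,S,Z}.
D ∉ reach(X|∅) ⇒ X ⊥ D | ∅.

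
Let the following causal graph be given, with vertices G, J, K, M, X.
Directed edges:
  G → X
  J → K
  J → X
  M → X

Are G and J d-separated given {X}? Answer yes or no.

No — G and J are d-connected given {X}.

Bayes-Ball from G | {X} reaches {J,K,M}.
J ∈ reach(G|{X}) ⇒ G ⊥̸ J | {X}.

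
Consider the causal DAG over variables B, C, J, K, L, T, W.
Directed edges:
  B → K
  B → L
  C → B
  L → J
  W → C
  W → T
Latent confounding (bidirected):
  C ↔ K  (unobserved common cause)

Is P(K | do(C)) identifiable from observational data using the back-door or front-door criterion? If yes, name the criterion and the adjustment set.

desc(C)\{C}={B,J,K,L}; candidates ⊆ {T,W}.
C↔K: latent back-door arc(s) into C.
size 0: {}; under {} C still reaches {K,T,W} ∋ K.
size 1: {T}, {W}; under {T} C still reaches {K,W} ∋ K.
size 2: {T,W}; under {T,W} C still reaches {K} ∋ K.
C↔K cannot be blocked by any observed set — no back-door set.
{B}: (i) intercepts every directed C→K path; (ii) no back-door C→{B}; (iii) {C} blocks every back-door {B}→K. Front-door holds.
P(K|do(C)) = Σ_{B} P(B|C) Σ_{C'} P(K|B,C')P(C').

P(K|do(C)): frontdoor, adjust for {B}.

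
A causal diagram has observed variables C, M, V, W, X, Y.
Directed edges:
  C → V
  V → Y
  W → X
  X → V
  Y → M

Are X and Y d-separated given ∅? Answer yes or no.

No — X and Y are d-connected given ∅.

Bayes-Ball from X | ∅ reaches {M,V,W,Y}.
Y ∈ reach(X|∅) ⇒ X ⊥̸ Y | ∅.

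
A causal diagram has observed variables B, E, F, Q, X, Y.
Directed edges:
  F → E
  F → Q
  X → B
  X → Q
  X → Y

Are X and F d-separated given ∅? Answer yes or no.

Bayes-Ball from X | ∅ reaches {B,Q,Y}.
F ∉ reach(X|∅) ⇒ X ⊥ F | ∅.

Yes — X ⊥ F | ∅.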